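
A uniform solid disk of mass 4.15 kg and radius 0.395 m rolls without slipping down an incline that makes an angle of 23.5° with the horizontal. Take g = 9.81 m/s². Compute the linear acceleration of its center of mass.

a ≈ 2.61 m/s²

Translation along the incline: Mg sinθ − f = Ma.
Rotation about the center: fR = Iα with I = ½MR². No-slip gives a = αR, so f = (I/R²)a = (1/2)M a.
Substituting: Mg sinθ = (1 + 0.5000)Ma, so a = g sinθ/(1 + 0.5000) = (9.81) sin 23.5° / 1.500 = 2.608 m/s².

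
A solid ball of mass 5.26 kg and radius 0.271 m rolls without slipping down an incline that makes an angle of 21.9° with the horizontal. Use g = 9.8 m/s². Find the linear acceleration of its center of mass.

Translation along the incline: Mg sinθ − f = Ma.
Rotation about the center: fR = Iα with I = (2/5)MR². No-slip gives a = αR, so f = (I/R²)a = (2/5)M a.
Substituting: Mg sinθ = (1 + 0.4000)Ma, so a = g sinθ/(1 + 0.4000) = (9.8) sin 21.9° / 1.400 = 2.611 m/s².

a ≈ 2.61 m/s²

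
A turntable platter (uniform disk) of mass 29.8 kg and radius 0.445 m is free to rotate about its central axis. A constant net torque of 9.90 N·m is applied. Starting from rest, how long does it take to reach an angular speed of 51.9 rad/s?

I = ½MR² = (1/2)(29.8)(0.445)² = 2.951 kg·m².
α = τ/I = 9.90/2.951 = 3.355 rad/s².
ω = αt ⇒ t = ω/α = 51.9/3.355 = 15.47 s.

t ≈ 15.5 s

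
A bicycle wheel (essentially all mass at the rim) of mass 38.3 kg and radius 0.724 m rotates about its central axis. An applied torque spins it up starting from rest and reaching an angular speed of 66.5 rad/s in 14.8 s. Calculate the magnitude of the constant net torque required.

I = MR² = (38.3)(0.724)² = 20.08 kg·m².
α = Δω/Δt = (66.5 − 0)/14.8 = 4.493 rad/s².
τ = Iα = (20.08)(4.493) = 90.21 N·m.

τ ≈ 90.2 N·m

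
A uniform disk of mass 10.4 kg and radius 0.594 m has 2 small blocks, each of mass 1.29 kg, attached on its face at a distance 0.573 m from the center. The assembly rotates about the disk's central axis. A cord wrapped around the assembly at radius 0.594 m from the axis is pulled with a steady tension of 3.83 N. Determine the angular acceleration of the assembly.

α ≈ 0.848 rad/s²

I_disk = ½MR² = ½(10.4)(0.594)² = 1.835 kg·m².
I_blocks = 2·m·r² = 2(1.29)(0.573)² = 0.8471 kg·m².
Total I = 2.682 kg·m².
τ = F r = (3.83)(0.594) = 2.275 N·m.
α = τ/I = 2.275/2.682 = 0.8483 rad/s².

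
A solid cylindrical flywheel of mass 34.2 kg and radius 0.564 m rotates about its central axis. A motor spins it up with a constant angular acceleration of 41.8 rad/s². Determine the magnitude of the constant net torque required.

τ ≈ 227 N·m

I = ½MR² = (1/2)(34.2)(0.564)² = 5.439 kg·m².
τ = Iα = (5.439)(41.80) = 227.4 N·m.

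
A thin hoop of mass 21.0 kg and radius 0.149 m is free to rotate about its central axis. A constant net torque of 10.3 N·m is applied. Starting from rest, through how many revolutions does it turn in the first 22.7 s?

I = MR² = (21.0)(0.149)² = 0.4662 kg·m².
α = τ/I = 10.3/0.4662 = 22.09 rad/s².
θ = ½αt² = ½(22.09)(22.7)² = 5692 rad.
Revolutions = θ/(2π) = 905.9.

≈ 906 revolutions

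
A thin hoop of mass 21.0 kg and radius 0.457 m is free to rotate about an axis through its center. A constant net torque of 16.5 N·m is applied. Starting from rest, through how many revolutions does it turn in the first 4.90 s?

I = MR² = (21.0)(0.457)² = 4.386 kg·m².
α = τ/I = 16.5/4.386 = 3.762 rad/s².
θ = ½αt² = ½(3.762)(4.90)² = 45.16 rad.
Revolutions = θ/(2π) = 7.188.

≈ 7.19 revolutions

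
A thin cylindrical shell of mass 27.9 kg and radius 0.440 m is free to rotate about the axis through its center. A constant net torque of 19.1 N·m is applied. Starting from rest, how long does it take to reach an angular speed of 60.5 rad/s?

I = MR² = (27.9)(0.440)² = 5.401 kg·m².
α = τ/I = 19.1/5.401 = 3.536 rad/s².
ω = αt ⇒ t = ω/α = 60.5/3.536 = 17.11 s.

t ≈ 17.1 s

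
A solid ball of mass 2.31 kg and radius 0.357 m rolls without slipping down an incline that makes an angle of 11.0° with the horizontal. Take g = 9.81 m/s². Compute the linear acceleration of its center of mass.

Translation along the incline: Mg sinθ − f = Ma.
Rotation about the center: fR = Iα with I = (2/5)MR². No-slip gives a = αR, so f = (I/R²)a = (2/5)M a.
Substituting: Mg sinθ = (1 + 0.4000)Ma, so a = g sinθ/(1 + 0.4000) = (9.81) sin 11.0° / 1.400 = 1.337 m/s².

a ≈ 1.34 m/s²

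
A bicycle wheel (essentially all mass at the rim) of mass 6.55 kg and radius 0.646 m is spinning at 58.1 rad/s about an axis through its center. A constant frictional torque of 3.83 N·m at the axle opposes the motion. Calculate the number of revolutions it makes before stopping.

≈ 192 revolutions

I = MR² = (6.55)(0.646)² = 2.733 kg·m².
The net torque has magnitude 3.83 N·m, opposing ω.
|α| = τ/I = 3.830/2.733 = 1.401 rad/s² (deceleration).
ω² = ω₀² − 2|α|θ with ω = 0 ⇒ θ = ω₀²/(2|α|) = 1205 rad = 191.7 rev.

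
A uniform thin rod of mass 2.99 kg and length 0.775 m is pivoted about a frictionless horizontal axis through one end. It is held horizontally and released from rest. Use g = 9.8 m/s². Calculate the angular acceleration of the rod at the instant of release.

α ≈ 19.0 rad/s²

About the pivot, I = (1/3)ML² = (1/3)(2.99)(0.775)² = 0.5986 kg·m².
The weight acts at the center, a distance L/2 = 0.3875 m from the pivot; τ = Mg(L/2) = 11.35 N·m.
α = τ/I = 11.35/0.5986 = 18.97 rad/s².
(Equivalently α = (3g/(2L)) = 18.97 rad/s².)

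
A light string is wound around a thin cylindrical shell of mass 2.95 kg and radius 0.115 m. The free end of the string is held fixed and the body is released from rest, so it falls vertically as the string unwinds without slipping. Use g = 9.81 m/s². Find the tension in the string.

T ≈ 14.5 N

Translation: Mg − T = Ma. Rotation about the center: TR = Iα with I = MR².
With a = αR: T = (I/R²)a = M a, so Mg = (1 + 1.000)Ma.
a = g/(1 + 1.000) = 9.81/2.000 = 4.905 m/s².
T = 1.000·M·a = (1.000)(2.95)(4.905) = 14.47 N.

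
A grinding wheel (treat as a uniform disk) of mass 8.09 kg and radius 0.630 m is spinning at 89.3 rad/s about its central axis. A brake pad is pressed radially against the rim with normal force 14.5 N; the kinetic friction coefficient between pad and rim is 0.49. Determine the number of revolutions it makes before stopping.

≈ 228 revolutions

I = ½MR² = (1/2)(8.09)(0.630)² = 1.605 kg·m².
Friction force f = μN = (0.49)(14.5) = 7.105 N at the rim; torque magnitude τ = fR = 4.476 N·m, opposing ω.
|α| = τ/I = 4.476/1.605 = 2.788 rad/s² (deceleration).
ω² = ω₀² − 2|α|θ with ω = 0 ⇒ θ = ω₀²/(2|α|) = 1430 rad = 227.6 rev.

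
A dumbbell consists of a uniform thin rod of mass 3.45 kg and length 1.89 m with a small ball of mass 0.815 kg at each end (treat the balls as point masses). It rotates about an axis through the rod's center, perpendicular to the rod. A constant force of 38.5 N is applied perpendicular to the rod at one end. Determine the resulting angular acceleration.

α ≈ 14.7 rad/s²

I_rod = (1/12)ML² = (1/12)(3.45)(1.89)² = 1.027 kg·m².
I_balls = 2·m·(L/2)² = 2(0.815)(0.9450)² = 1.456 kg·m².
Total I = 2.483 kg·m².
τ = F·(L/2) = (38.5)(0.945) = 36.38 N·m.
α = τ/I = 36.38/2.483 = 14.65 rad/s².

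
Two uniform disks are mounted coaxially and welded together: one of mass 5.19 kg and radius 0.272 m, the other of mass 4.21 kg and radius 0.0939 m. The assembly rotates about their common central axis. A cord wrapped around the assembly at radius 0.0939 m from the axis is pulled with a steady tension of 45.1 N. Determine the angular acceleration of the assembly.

I = ½M₁R₁² + ½M₂R₂² = ½(5.19)(0.272)² + ½(4.21)(0.0939)² = 0.2105 kg·m².
τ = F r = (45.1)(0.0939) = 4.235 N·m.
α = τ/I = 4.235/0.2105 = 20.11 rad/s².

α ≈ 20.1 rad/s²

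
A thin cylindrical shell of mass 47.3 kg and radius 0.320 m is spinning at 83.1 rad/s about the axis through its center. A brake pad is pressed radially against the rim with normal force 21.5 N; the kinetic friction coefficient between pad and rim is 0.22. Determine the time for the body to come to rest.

I = MR² = (47.3)(0.320)² = 4.844 kg·m².
Friction force f = μN = (0.22)(21.5) = 4.730 N at the rim; torque magnitude τ = fR = 1.514 N·m, opposing ω.
|α| = τ/I = 1.514/4.844 = 0.3125 rad/s² (deceleration).
0 = ω₀ − |α|t ⇒ t = ω₀/|α| = 83.1/0.3125 = 265.9 s.

t ≈ 266 s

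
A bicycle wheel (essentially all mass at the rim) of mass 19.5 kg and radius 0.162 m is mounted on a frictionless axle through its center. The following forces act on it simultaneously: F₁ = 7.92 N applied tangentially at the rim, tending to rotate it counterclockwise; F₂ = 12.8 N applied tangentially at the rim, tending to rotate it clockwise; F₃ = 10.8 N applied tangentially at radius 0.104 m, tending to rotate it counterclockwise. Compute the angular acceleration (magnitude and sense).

I = MR² = (19.5)(0.162)² = 0.5118 kg·m².
Taking counterclockwise as positive: τ₁ = +(7.92)(0.162) = +1.283 N·m; τ₂ = −(12.8)(0.162) = −2.074 N·m; τ₃ = +(10.8)(0.104) = +1.123 N·m.
Net torque τ = 0.3326 N·m.
α = τ/I = 0.3326/0.5118 = 0.6500 rad/s².

α ≈ 0.650 rad/s², counterclockwise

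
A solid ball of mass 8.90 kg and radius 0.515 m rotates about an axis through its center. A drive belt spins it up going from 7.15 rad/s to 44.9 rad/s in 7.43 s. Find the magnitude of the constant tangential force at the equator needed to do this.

F ≈ 9.32 N

I = (2/5)MR² = (2/5)(8.90)(0.515)² = 0.9442 kg·m².
α = Δω/Δt = (44.9 − 7.15)/7.43 = 5.081 rad/s².
The required torque is τ = Iα = (0.9442)(5.081) = 4.797 N·m.
A tangential force at the equator gives τ = FR, so F = τ/R = 4.797/0.515 = 9.315 N.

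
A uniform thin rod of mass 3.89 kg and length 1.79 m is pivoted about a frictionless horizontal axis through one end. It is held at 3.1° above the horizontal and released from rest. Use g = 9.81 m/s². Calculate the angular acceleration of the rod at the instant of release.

About the pivot, I = (1/3)ML² = (1/3)(3.89)(1.79)² = 4.155 kg·m².
The weight acts at the center, a distance L/2 = 0.8950 m from the pivot; τ = Mg(L/2) cos 3.1° = 34.10 N·m.
α = τ/I = 34.10/4.155 = 8.209 rad/s².

α ≈ 8.21 rad/s²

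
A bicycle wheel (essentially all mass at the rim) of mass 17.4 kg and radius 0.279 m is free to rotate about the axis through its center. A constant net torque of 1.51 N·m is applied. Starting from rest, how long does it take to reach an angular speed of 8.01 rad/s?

I = MR² = (17.4)(0.279)² = 1.354 kg·m².
α = τ/I = 1.51/1.354 = 1.115 rad/s².
ω = αt ⇒ t = ω/α = 8.01/1.115 = 7.185 s.

t ≈ 7.18 s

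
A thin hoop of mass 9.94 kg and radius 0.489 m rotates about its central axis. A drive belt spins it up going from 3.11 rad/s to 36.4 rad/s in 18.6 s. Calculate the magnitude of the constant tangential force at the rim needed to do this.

F ≈ 8.70 N

I = MR² = (9.94)(0.489)² = 2.377 kg·m².
α = Δω/Δt = (36.4 − 3.11)/18.6 = 1.790 rad/s².
The required torque is τ = Iα = (2.377)(1.790) = 4.254 N·m.
A tangential force at the rim gives τ = FR, so F = τ/R = 4.254/0.489 = 8.700 N.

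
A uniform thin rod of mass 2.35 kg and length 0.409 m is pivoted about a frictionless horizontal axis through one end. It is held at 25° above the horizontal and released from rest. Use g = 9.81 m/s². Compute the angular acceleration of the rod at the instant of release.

About the pivot, I = (1/3)ML² = (1/3)(2.35)(0.409)² = 0.1310 kg·m².
The weight acts at the center, a distance L/2 = 0.2045 m from the pivot; τ = Mg(L/2) cos 25° = 4.273 N·m.
α = τ/I = 4.273/0.1310 = 32.61 rad/s².

α ≈ 32.6 rad/s²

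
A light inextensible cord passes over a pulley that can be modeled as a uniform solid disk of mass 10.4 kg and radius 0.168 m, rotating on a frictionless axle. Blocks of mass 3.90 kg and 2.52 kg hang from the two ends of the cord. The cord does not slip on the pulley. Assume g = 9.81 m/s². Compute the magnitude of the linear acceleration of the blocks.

I = ½MR² = (1/2)(10.4)(0.168)² = 0.1468 kg·m².
Heavier block: m₁g − T₁ = m₁a. Lighter block: T₂ − m₂g = m₂a.
Pulley: (T₁ − T₂)R = Iα = I(a/R), so T₁ − T₂ = (I/R²)a = (1/2)M_p a = 5.200·a.
Adding the three: (m₁ − m₂)g = (m₁ + m₂ + 5.200)a, so a = (3.90 − 2.52)(9.81)/(3.90 + 2.52 + 5.200) = 1.165 m/s².

a ≈ 1.17 m/s²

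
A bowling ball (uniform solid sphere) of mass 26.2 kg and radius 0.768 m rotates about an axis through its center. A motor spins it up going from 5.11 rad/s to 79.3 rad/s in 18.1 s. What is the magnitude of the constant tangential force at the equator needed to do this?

F ≈ 33.0 N

I = (2/5)MR² = (2/5)(26.2)(0.768)² = 6.181 kg·m².
α = Δω/Δt = (79.3 − 5.11)/18.1 = 4.099 rad/s².
The required torque is τ = Iα = (6.181)(4.099) = 25.34 N·m.
A tangential force at the equator gives τ = FR, so F = τ/R = 25.34/0.768 = 32.99 N.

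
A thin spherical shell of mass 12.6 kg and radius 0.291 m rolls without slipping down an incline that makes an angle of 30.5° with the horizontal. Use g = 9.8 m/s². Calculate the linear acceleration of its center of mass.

a ≈ 2.98 m/s²

Translation along the incline: Mg sinθ − f = Ma.
Rotation about the center: fR = Iα with I = (2/3)MR². No-slip gives a = αR, so f = (I/R²)a = (2/3)M a.
Substituting: Mg sinθ = (1 + 0.6667)Ma, so a = g sinθ/(1 + 0.6667) = (9.8) sin 30.5° / 1.667 = 2.984 m/s².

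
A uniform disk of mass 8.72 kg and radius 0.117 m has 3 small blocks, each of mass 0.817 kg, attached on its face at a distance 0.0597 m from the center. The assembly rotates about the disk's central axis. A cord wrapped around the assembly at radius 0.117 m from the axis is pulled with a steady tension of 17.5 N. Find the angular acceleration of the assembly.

α ≈ 29.9 rad/s²

I_disk = ½MR² = ½(8.72)(0.117)² = 0.05968 kg·m².
I_blocks = 3·m·r² = 3(0.817)(0.0597)² = 0.008736 kg·m².
Total I = 0.06842 kg·m².
τ = F r = (17.5)(0.117) = 2.048 N·m.
α = τ/I = 2.048/0.06842 = 29.93 rad/s².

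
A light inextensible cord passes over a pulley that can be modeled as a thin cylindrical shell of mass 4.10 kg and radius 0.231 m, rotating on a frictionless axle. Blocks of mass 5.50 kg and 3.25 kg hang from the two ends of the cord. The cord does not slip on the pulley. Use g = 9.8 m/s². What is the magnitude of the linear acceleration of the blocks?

I = MR² = (4.10)(0.231)² = 0.2188 kg·m².
Heavier block: m₁g − T₁ = m₁a. Lighter block: T₂ − m₂g = m₂a.
Pulley: (T₁ − T₂)R = Iα = I(a/R), so T₁ − T₂ = (I/R²)a = 1·M_p a = 4.100·a.
Adding the three: (m₁ − m₂)g = (m₁ + m₂ + 4.100)a, so a = (5.50 − 3.25)(9.8)/(5.50 + 3.25 + 4.100) = 1.716 m/s².

a ≈ 1.72 m/s²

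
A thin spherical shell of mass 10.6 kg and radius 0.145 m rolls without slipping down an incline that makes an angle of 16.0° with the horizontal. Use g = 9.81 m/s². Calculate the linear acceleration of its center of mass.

a ≈ 1.62 m/s²

Translation along the incline: Mg sinθ − f = Ma.
Rotation about the center: fR = Iα with I = (2/3)MR². No-slip gives a = αR, so f = (I/R²)a = (2/3)M a.
Substituting: Mg sinθ = (1 + 0.6667)Ma, so a = g sinθ/(1 + 0.6667) = (9.81) sin 16.0° / 1.667 = 1.622 m/s².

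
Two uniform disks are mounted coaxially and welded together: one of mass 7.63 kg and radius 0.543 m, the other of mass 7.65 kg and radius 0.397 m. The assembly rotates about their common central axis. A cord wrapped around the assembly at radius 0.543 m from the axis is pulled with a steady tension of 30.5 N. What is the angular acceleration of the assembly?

α ≈ 9.59 rad/s²

I = ½M₁R₁² + ½M₂R₂² = ½(7.63)(0.543)² + ½(7.65)(0.397)² = 1.728 kg·m².
τ = F r = (30.5)(0.543) = 16.56 N·m.
α = τ/I = 16.56/1.728 = 9.586 rad/s².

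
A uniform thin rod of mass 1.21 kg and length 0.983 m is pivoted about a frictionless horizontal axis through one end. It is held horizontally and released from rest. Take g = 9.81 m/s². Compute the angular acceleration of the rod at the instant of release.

About the pivot, I = (1/3)ML² = (1/3)(1.21)(0.983)² = 0.3897 kg·m².
The weight acts at the center, a distance L/2 = 0.4915 m from the pivot; τ = Mg(L/2) = 5.834 N·m.
α = τ/I = 5.834/0.3897 = 14.97 rad/s².

α ≈ 15.0 rad/s²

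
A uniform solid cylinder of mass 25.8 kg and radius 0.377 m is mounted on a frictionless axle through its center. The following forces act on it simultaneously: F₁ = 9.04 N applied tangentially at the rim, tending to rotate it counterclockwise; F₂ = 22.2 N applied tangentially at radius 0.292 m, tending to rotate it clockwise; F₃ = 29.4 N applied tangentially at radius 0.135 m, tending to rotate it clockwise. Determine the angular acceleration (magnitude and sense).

α ≈ 3.84 rad/s², clockwise

I = ½MR² = (1/2)(25.8)(0.377)² = 1.833 kg·m².
Taking counterclockwise as positive: τ₁ = +(9.04)(0.377) = +3.408 N·m; τ₂ = −(22.2)(0.292) = −6.482 N·m; τ₃ = −(29.4)(0.135) = −3.969 N·m.
Net torque τ = -7.043 N·m.
α = τ/I = -7.043/1.833 = -3.842 rad/s².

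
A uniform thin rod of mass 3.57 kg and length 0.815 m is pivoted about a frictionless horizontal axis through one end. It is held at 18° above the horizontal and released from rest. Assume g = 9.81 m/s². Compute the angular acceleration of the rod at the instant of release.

About the pivot, I = (1/3)ML² = (1/3)(3.57)(0.815)² = 0.7904 kg·m².
The weight acts at the center, a distance L/2 = 0.4075 m from the pivot; τ = Mg(L/2) cos 18° = 13.57 N·m.
α = τ/I = 13.57/0.7904 = 17.17 rad/s².

α ≈ 17.2 rad/s²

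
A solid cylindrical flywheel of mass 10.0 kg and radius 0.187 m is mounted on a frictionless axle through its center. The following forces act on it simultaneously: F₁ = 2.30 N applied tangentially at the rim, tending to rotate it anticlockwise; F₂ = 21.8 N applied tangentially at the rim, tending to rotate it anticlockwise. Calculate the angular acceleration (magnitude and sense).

I = ½MR² = (1/2)(10.0)(0.187)² = 0.1748 kg·m².
Taking anticlockwise as positive: τ₁ = +(2.30)(0.187) = +0.4301 N·m; τ₂ = +(21.8)(0.187) = +4.077 N·m.
Net torque τ = 4.507 N·m.
α = τ/I = 4.507/0.1748 = 25.78 rad/s².

α ≈ 25.8 rad/s², anticlockwise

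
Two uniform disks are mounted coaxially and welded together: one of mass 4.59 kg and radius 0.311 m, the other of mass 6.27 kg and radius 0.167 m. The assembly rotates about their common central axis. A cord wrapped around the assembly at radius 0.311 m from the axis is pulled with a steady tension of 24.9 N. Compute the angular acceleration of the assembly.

I = ½M₁R₁² + ½M₂R₂² = ½(4.59)(0.311)² + ½(6.27)(0.167)² = 0.3094 kg·m².
τ = F r = (24.9)(0.311) = 7.744 N·m.
α = τ/I = 7.744/0.3094 = 25.03 rad/s².

α ≈ 25.0 rad/s²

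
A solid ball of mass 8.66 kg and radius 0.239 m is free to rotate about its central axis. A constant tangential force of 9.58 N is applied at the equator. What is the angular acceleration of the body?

I = (2/5)MR² = (2/5)(8.66)(0.239)² = 0.1979 kg·m².
τ = F R = (9.58)(0.239) = 2.290 N·m.
From τ = Iα: α = 2.290/0.1979 = 11.57 rad/s².

α ≈ 11.6 rad/s²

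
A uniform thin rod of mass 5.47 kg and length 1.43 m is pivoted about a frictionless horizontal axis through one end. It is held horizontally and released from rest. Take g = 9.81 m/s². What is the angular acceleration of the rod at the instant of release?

About the pivot, I = (1/3)ML² = (1/3)(5.47)(1.43)² = 3.729 kg·m².
The weight acts at the center, a distance L/2 = 0.7150 m from the pivot; τ = Mg(L/2) = 38.37 N·m.
α = τ/I = 38.37/3.729 = 10.29 rad/s².

α ≈ 10.3 rad/s²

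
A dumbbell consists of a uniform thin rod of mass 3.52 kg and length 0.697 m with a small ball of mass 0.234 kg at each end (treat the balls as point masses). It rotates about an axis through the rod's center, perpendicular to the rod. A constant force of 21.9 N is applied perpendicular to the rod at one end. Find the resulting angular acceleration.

I_rod = (1/12)ML² = (1/12)(3.52)(0.697)² = 0.1425 kg·m².
I_balls = 2·m·(L/2)² = 2(0.234)(0.3485)² = 0.05684 kg·m².
Total I = 0.1993 kg·m².
τ = F·(L/2) = (21.9)(0.348) = 7.632 N·m.
α = τ/I = 7.632/0.1993 = 38.29 rad/s².

α ≈ 38.3 rad/s²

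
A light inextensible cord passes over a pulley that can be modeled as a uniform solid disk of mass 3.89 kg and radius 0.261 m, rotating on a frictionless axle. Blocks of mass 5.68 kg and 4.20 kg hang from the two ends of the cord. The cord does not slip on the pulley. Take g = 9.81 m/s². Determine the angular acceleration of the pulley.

I = ½MR² = (1/2)(3.89)(0.261)² = 0.1325 kg·m².
Heavier block: m₁g − T₁ = m₁a. Lighter block: T₂ − m₂g = m₂a.
Pulley: (T₁ − T₂)R = Iα = I(a/R), so T₁ − T₂ = (I/R²)a = (1/2)M_p a = 1.945·a.
Adding the three: (m₁ − m₂)g = (m₁ + m₂ + 1.945)a, so a = (5.68 − 4.20)(9.81)/(5.68 + 4.20 + 1.945) = 1.228 m/s².
α = a/R = 1.228/0.261 = 4.704 rad/s².

α ≈ 4.70 rad/s²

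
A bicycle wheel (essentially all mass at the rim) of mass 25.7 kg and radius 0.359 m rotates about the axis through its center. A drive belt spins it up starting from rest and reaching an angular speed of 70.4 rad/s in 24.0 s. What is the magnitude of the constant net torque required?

I = MR² = (25.7)(0.359)² = 3.312 kg·m².
α = Δω/Δt = (70.4 − 0)/24.0 = 2.933 rad/s².
τ = Iα = (3.312)(2.933) = 9.716 N·m.

τ ≈ 9.72 N·m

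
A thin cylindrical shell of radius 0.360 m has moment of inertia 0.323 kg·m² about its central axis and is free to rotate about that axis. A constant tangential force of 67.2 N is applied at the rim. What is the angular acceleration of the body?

α ≈ 74.9 rad/s²

τ = F R = (67.2)(0.360) = 24.19 N·m.
From τ = Iα: α = 24.19/0.3230 = 74.90 rad/s².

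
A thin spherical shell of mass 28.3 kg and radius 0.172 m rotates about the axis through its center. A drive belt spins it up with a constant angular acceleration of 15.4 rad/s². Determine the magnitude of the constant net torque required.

τ ≈ 8.60 N·m

I = (2/3)MR² = (2/3)(28.3)(0.172)² = 0.5582 kg·m².
τ = Iα = (0.5582)(15.40) = 8.596 N·m.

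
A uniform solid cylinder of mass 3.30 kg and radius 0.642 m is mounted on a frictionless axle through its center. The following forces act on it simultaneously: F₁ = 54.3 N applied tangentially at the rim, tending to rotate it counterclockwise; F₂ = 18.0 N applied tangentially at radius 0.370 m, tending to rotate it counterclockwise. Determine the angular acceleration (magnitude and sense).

α ≈ 61.1 rad/s², counterclockwise

I = ½MR² = (1/2)(3.30)(0.642)² = 0.6801 kg·m².
Taking counterclockwise as positive: τ₁ = +(54.3)(0.642) = +34.86 N·m; τ₂ = +(18.0)(0.370) = +6.660 N·m.
Net torque τ = 41.52 N·m.
α = τ/I = 41.52/0.6801 = 61.05 rad/s².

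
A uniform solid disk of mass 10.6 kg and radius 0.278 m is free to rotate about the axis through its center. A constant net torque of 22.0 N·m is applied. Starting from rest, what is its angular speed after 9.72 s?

ω ≈ 522 rad/s

I = ½MR² = (1/2)(10.6)(0.278)² = 0.4096 kg·m².
α = τ/I = 22.0/0.4096 = 53.71 rad/s².
ω = ω₀ + αt = 0 + (53.71)(9.72) = 522.1 rad/s.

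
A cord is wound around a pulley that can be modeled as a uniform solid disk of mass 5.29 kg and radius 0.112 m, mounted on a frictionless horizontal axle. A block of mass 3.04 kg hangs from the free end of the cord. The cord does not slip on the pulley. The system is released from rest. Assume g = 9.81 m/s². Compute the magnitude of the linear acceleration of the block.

I = ½MR² = (1/2)(5.29)(0.112)² = 0.03318 kg·m².
Block: mg − T = ma. Pulley: TR = Iα. No-slip: a = αR, so T = (I/R²)a = 2.645·a.
Then mg = (m + 2.645)a, so a = (3.04)(9.81)/(3.04 + 2.645) = 5.246 m/s².

a ≈ 5.25 m/s²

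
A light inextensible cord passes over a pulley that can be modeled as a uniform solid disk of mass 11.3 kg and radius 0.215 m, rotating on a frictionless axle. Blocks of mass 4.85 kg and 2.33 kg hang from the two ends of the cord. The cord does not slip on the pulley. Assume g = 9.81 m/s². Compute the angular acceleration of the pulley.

α ≈ 8.96 rad/s²

I = ½MR² = (1/2)(11.3)(0.215)² = 0.2612 kg·m².
Heavier block: m₁g − T₁ = m₁a. Lighter block: T₂ − m₂g = m₂a.
Pulley: (T₁ − T₂)R = Iα = I(a/R), so T₁ − T₂ = (I/R²)a = (1/2)M_p a = 5.650·a.
Adding the three: (m₁ − m₂)g = (m₁ + m₂ + 5.650)a, so a = (4.85 − 2.33)(9.81)/(4.85 + 2.33 + 5.650) = 1.927 m/s².
α = a/R = 1.927/0.215 = 8.962 rad/s².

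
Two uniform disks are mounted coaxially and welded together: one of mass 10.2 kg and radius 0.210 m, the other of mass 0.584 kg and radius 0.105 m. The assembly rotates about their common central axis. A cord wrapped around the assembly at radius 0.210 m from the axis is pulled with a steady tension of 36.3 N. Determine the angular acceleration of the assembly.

α ≈ 33.4 rad/s²

I = ½M₁R₁² + ½M₂R₂² = ½(10.2)(0.210)² + ½(0.584)(0.105)² = 0.2281 kg·m².
τ = F r = (36.3)(0.210) = 7.623 N·m.
α = τ/I = 7.623/0.2281 = 33.42 rad/s².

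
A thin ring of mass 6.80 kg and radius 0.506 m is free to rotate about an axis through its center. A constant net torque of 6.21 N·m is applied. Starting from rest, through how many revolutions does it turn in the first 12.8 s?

≈ 46.5 revolutions

I = MR² = (6.80)(0.506)² = 1.741 kg·m².
α = τ/I = 6.21/1.741 = 3.567 rad/s².
θ = ½αt² = ½(3.567)(12.8)² = 292.2 rad.
Revolutions = θ/(2π) = 46.50.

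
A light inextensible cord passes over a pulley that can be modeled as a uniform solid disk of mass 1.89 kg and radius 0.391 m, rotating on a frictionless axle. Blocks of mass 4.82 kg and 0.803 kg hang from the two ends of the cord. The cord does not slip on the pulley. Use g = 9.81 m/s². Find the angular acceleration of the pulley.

α ≈ 15.3 rad/s²

I = ½MR² = (1/2)(1.89)(0.391)² = 0.1445 kg·m².
Heavier block: m₁g − T₁ = m₁a. Lighter block: T₂ − m₂g = m₂a.
Pulley: (T₁ − T₂)R = Iα = I(a/R), so T₁ − T₂ = (I/R²)a = (1/2)M_p a = 0.9450·a.
Adding the three: (m₁ − m₂)g = (m₁ + m₂ + 0.9450)a, so a = (4.82 − 0.803)(9.81)/(4.82 + 0.803 + 0.9450) = 6.000 m/s².
α = a/R = 6.000/0.391 = 15.34 rad/s².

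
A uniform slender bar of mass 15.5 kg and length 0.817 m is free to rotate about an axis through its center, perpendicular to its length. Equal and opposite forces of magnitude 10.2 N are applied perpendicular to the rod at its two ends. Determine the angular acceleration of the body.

I = (1/12)ML² = (1/12)(15.5)(0.817)² = 0.8622 kg·m².
The couple gives τ = F·(L/2) + F·(L/2) = F L = (10.2)(0.817) = 8.333 N·m.
From τ = Iα: α = 8.333/0.8622 = 9.666 rad/s².

α ≈ 9.67 rad/s²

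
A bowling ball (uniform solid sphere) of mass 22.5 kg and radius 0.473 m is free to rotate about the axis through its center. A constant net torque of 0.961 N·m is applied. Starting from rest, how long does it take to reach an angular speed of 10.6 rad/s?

t ≈ 22.2 s

I = (2/5)MR² = (2/5)(22.5)(0.473)² = 2.014 kg·m².
α = τ/I = 0.961/2.014 = 0.4773 rad/s².
ω = αt ⇒ t = ω/α = 10.6/0.4773 = 22.21 s.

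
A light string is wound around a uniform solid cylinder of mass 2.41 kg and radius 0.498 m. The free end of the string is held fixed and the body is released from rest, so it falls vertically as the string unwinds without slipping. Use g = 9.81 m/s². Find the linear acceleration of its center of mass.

Translation: Mg − T = Ma. Rotation about the center: TR = Iα with I = ½MR².
With a = αR: T = (I/R²)a = (1/2)M a, so Mg = (1 + 0.5000)Ma.
a = g/(1 + 0.5000) = 9.81/1.500 = 6.540 m/s².

a ≈ 6.54 m/s²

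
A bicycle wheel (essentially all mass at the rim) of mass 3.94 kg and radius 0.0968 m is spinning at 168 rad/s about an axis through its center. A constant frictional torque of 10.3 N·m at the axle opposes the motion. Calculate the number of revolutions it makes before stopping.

I = MR² = (3.94)(0.0968)² = 0.03692 kg·m².
The net torque has magnitude 10.3 N·m, opposing ω.
|α| = τ/I = 10.30/0.03692 = 279.0 rad/s² (deceleration).
ω² = ω₀² − 2|α|θ with ω = 0 ⇒ θ = ω₀²/(2|α|) = 50.58 rad = 8.050 rev.

≈ 8.05 revolutions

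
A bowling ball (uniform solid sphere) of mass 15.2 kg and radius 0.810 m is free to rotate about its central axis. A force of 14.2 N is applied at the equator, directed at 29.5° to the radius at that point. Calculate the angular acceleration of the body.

α ≈ 1.42 rad/s²

I = (2/5)MR² = (2/5)(15.2)(0.810)² = 3.989 kg·m².
Only the tangential component produces torque: τ = F R sinθ = (14.2)(0.810) sin 29.5° = 5.664 N·m.
From τ = Iα: α = 5.664/3.989 = 1.420 rad/s².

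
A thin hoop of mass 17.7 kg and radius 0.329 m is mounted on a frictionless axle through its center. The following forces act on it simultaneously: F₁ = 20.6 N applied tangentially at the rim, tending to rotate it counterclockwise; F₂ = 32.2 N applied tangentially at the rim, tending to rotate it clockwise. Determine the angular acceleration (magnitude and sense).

α ≈ 1.99 rad/s², clockwise

I = MR² = (17.7)(0.329)² = 1.916 kg·m².
Taking counterclockwise as positive: τ₁ = +(20.6)(0.329) = +6.777 N·m; τ₂ = −(32.2)(0.329) = −10.59 N·m.
Net torque τ = -3.816 N·m.
α = τ/I = -3.816/1.916 = -1.992 rad/s².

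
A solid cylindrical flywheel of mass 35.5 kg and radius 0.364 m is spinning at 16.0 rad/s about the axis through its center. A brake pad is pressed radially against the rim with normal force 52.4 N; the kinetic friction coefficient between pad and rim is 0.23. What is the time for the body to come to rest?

t ≈ 8.58 s

I = ½MR² = (1/2)(35.5)(0.364)² = 2.352 kg·m².
Friction force f = μN = (0.23)(52.4) = 12.05 N at the rim; torque magnitude τ = fR = 4.387 N·m, opposing ω.
|α| = τ/I = 4.387/2.352 = 1.865 rad/s² (deceleration).
0 = ω₀ − |α|t ⇒ t = ω₀/|α| = 16.0/1.865 = 8.577 s.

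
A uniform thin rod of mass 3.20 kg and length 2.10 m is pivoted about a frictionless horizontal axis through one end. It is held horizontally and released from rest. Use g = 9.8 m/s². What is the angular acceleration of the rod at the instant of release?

α ≈ 7.00 rad/s²

About the pivot, I = (1/3)ML² = (1/3)(3.20)(2.10)² = 4.704 kg·m².
The weight acts at the center, a distance L/2 = 1.050 m from the pivot; τ = Mg(L/2) = 32.93 N·m.
α = τ/I = 32.93/4.704 = 7.000 rad/s².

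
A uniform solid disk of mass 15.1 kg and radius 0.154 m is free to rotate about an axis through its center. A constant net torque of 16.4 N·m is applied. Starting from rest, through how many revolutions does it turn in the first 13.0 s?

≈ 1230 revolutions

I = ½MR² = (1/2)(15.1)(0.154)² = 0.1791 kg·m².
α = τ/I = 16.4/0.1791 = 91.59 rad/s².
θ = ½αt² = ½(91.59)(13.0)² = 7739 rad.
Revolutions = θ/(2π) = 1232.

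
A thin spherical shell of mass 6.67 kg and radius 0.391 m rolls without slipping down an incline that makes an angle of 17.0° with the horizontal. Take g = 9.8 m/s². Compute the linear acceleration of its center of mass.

Translation along the incline: Mg sinθ − f = Ma.
Rotation about the center: fR = Iα with I = (2/3)MR². No-slip gives a = αR, so f = (I/R²)a = (2/3)M a.
Substituting: Mg sinθ = (1 + 0.6667)Ma, so a = g sinθ/(1 + 0.6667) = (9.8) sin 17.0° / 1.667 = 1.719 m/s².

a ≈ 1.72 m/s²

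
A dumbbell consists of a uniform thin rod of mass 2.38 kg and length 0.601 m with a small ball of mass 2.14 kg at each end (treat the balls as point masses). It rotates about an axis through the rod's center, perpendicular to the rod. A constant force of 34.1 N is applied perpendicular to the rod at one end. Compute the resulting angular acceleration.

α ≈ 22.4 rad/s²

I_rod = (1/12)ML² = (1/12)(2.38)(0.601)² = 0.07164 kg·m².
I_balls = 2·m·(L/2)² = 2(2.14)(0.3005)² = 0.3865 kg·m².
Total I = 0.4581 kg·m².
τ = F·(L/2) = (34.1)(0.300) = 10.25 N·m.
α = τ/I = 10.25/0.4581 = 22.37 rad/s².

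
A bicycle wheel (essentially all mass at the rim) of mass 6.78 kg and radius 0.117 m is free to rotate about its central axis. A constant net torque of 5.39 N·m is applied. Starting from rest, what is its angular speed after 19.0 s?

I = MR² = (6.78)(0.117)² = 0.09281 kg·m².
α = τ/I = 5.39/0.09281 = 58.07 rad/s².
ω = ω₀ + αt = 0 + (58.07)(19.0) = 1103 rad/s.

ω ≈ 1100 rad/s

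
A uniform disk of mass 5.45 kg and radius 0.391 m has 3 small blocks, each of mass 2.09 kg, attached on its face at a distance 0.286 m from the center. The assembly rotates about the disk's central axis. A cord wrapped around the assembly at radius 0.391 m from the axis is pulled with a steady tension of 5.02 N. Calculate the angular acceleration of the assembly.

α ≈ 2.11 rad/s²

I_disk = ½MR² = ½(5.45)(0.391)² = 0.4166 kg·m².
I_blocks = 3·m·r² = 3(2.09)(0.286)² = 0.5129 kg·m².
Total I = 0.9295 kg·m².
τ = F r = (5.02)(0.391) = 1.963 N·m.
α = τ/I = 1.963/0.9295 = 2.112 rad/s².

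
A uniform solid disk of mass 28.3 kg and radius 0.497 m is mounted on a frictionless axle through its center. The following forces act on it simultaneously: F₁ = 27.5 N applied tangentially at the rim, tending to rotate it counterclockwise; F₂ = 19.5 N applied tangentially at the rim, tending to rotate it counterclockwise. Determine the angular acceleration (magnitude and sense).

I = ½MR² = (1/2)(28.3)(0.497)² = 3.495 kg·m².
Taking counterclockwise as positive: τ₁ = +(27.5)(0.497) = +13.67 N·m; τ₂ = +(19.5)(0.497) = +9.691 N·m.
Net torque τ = 23.36 N·m.
α = τ/I = 23.36/3.495 = 6.683 rad/s².

α ≈ 6.68 rad/s², counterclockwise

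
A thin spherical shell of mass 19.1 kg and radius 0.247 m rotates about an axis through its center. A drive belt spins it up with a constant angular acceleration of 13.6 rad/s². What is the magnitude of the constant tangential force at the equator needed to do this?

F ≈ 42.8 N

I = (2/3)MR² = (2/3)(19.1)(0.247)² = 0.7768 kg·m².
The required torque is τ = Iα = (0.7768)(13.60) = 10.57 N·m.
A tangential force at the equator gives τ = FR, so F = τ/R = 10.57/0.247 = 42.77 N.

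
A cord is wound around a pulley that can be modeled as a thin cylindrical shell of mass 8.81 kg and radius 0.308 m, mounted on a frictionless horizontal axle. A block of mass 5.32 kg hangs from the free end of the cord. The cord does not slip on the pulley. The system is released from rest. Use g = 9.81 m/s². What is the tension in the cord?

T ≈ 32.5 N

I = MR² = (8.81)(0.308)² = 0.8358 kg·m².
Block: mg − T = ma. Pulley: TR = Iα. No-slip: a = αR, so T = (I/R²)a = 8.810·a.
Then mg = (m + 8.810)a, so a = (5.32)(9.81)/(5.32 + 8.810) = 3.694 m/s².
T = 8.810·a = 32.54 N.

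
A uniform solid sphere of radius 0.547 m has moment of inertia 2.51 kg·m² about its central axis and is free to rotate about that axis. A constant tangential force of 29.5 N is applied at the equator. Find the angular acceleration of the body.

α ≈ 6.43 rad/s²

τ = F R = (29.5)(0.547) = 16.14 N·m.
Newton's second law for rotation, τ = Iα, gives α = τ/I = 16.14/2.510 = 6.429 rad/s².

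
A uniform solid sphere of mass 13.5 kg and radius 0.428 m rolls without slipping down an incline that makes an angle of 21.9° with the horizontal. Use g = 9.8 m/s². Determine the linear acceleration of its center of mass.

a ≈ 2.61 m/s²

Translation along the incline: Mg sinθ − f = Ma.
Rotation about the center: fR = Iα with I = (2/5)MR². No-slip gives a = αR, so f = (I/R²)a = (2/5)M a.
Substituting: Mg sinθ = (1 + 0.4000)Ma, so a = g sinθ/(1 + 0.4000) = (9.8) sin 21.9° / 1.400 = 2.611 m/s².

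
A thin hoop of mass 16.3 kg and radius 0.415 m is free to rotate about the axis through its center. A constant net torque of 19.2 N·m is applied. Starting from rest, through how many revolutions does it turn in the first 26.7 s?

I = MR² = (16.3)(0.415)² = 2.807 kg·m².
α = τ/I = 19.2/2.807 = 6.839 rad/s².
θ = ½αt² = ½(6.839)(26.7)² = 2438 rad.
Revolutions = θ/(2π) = 388.0.

≈ 388 revolutions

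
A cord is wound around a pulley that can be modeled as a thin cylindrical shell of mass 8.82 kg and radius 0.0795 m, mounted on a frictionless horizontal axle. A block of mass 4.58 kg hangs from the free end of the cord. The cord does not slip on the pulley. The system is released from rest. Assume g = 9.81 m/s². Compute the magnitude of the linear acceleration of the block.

a ≈ 3.35 m/s²

I = MR² = (8.82)(0.0795)² = 0.05574 kg·m².
Block: mg − T = ma. Pulley: TR = Iα. No-slip: a = αR, so T = (I/R²)a = 8.820·a.
Then mg = (m + 8.820)a, so a = (4.58)(9.81)/(4.58 + 8.820) = 3.353 m/s².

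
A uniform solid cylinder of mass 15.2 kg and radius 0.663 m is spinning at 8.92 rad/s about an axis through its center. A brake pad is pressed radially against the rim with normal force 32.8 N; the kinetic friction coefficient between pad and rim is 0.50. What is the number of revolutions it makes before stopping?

≈ 1.95 revolutions

I = ½MR² = (1/2)(15.2)(0.663)² = 3.341 kg·m².
Friction force f = μN = (0.50)(32.8) = 16.40 N at the rim; torque magnitude τ = fR = 10.87 N·m, opposing ω.
|α| = τ/I = 10.87/3.341 = 3.255 rad/s² (deceleration).
ω² = ω₀² − 2|α|θ with ω = 0 ⇒ θ = ω₀²/(2|α|) = 12.22 rad = 1.945 rev.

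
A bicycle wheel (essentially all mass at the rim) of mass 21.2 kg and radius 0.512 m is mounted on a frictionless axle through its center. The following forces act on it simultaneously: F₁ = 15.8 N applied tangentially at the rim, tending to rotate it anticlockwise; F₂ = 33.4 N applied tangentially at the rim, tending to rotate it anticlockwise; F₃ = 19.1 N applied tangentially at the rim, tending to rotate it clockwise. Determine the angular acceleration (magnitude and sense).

I = MR² = (21.2)(0.512)² = 5.557 kg·m².
Taking anticlockwise as positive: τ₁ = +(15.8)(0.512) = +8.090 N·m; τ₂ = +(33.4)(0.512) = +17.10 N·m; τ₃ = −(19.1)(0.512) = −9.779 N·m.
Net torque τ = 15.41 N·m.
α = τ/I = 15.41/5.557 = 2.773 rad/s².

α ≈ 2.77 rad/s², anticlockwise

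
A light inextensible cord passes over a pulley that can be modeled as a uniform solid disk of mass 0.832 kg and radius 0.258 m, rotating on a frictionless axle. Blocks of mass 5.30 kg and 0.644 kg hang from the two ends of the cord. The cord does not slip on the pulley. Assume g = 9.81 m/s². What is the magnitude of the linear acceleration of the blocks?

a ≈ 7.18 m/s²

I = ½MR² = (1/2)(0.832)(0.258)² = 0.02769 kg·m².
Heavier block: m₁g − T₁ = m₁a. Lighter block: T₂ − m₂g = m₂a.
Pulley: (T₁ − T₂)R = Iα = I(a/R), so T₁ − T₂ = (I/R²)a = (1/2)M_p a = 0.4160·a.
Adding the three: (m₁ − m₂)g = (m₁ + m₂ + 0.4160)a, so a = (5.30 − 0.644)(9.81)/(5.30 + 0.644 + 0.4160) = 7.182 m/s².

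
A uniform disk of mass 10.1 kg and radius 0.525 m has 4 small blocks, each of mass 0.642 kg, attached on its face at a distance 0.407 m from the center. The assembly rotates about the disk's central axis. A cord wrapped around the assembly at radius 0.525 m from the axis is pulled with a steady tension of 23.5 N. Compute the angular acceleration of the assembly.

α ≈ 6.79 rad/s²

I_disk = ½MR² = ½(10.1)(0.525)² = 1.392 kg·m².
I_blocks = 4·m·r² = 4(0.642)(0.407)² = 0.4254 kg·m².
Total I = 1.817 kg·m².
τ = F r = (23.5)(0.525) = 12.34 N·m.
α = τ/I = 12.34/1.817 = 6.789 rad/s².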